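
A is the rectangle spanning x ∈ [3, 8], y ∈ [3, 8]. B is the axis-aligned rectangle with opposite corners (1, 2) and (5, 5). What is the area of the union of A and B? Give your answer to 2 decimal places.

33.00

By inclusion–exclusion:
Individual areas: |A| = 25, |B| = 12.
|A∩B|: x∈[3,5], y∈[3,5] → 2·2 = 4.
|A ∪ B| = 37 − 4 = 33.00.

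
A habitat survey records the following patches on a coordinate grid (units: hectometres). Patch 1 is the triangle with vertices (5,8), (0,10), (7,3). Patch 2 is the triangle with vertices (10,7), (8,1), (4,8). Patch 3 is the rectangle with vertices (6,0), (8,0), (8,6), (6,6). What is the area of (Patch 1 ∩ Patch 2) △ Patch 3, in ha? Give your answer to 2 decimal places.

13.58

|Patch 1 ∩ Patch 2| = 2.744.
|(Patch 1 ∩ Patch 2) ∩ Patch 3| = 0.5833.
|(Patch 1 ∩ Patch 2) △ Patch 3| = 2.744 + 12 − 1.1667 = 13.58.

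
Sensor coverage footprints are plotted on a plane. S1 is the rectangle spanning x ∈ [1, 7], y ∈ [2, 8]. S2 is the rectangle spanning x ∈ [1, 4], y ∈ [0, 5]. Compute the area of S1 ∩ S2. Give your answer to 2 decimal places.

9.00

|S1∩S2|: x∈[1,4], y∈[2,5] → 3·3 = 9.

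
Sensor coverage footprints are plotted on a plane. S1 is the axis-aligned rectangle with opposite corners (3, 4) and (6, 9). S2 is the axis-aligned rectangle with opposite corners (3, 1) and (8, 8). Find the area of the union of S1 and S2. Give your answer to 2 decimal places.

By inclusion–exclusion:
Individual areas: |S1| = 15, |S2| = 35.
|S1∩S2|: x∈[3,6], y∈[4,8] → 3·4 = 12.
|S1 ∪ S2| = 50 − 12 = 38.00.

38.00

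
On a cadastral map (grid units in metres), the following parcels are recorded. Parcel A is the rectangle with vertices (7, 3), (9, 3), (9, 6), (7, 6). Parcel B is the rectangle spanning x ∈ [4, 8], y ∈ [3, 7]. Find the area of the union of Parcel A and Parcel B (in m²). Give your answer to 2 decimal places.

19.00

By inclusion–exclusion:
Individual areas: |Parcel A| = 6, |Parcel B| = 16.
|Parcel A∩Parcel B|: x∈[7,8], y∈[3,6] → 1·3 = 3.
|Parcel A ∪ Parcel B| = 22 − 3 = 19.00.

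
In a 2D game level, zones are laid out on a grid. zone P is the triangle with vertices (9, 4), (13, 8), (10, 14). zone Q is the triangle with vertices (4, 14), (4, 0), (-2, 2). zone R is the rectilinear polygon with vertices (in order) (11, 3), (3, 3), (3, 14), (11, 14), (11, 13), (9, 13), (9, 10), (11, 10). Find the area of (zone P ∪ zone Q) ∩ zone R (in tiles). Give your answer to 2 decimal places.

18.50

|zone P ∪ zone Q| = 60.
|(zone P ∪ zone Q) ∩ zone R| = 18.50.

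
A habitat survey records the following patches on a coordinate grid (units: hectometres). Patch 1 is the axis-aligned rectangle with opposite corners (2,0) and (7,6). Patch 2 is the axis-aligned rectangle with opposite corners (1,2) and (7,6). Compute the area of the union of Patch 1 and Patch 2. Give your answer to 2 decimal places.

34.00

By inclusion–exclusion:
Individual areas: |Patch 1| = 30, |Patch 2| = 24.
|Patch 1∩Patch 2|: x∈[2,7], y∈[2,6] → 5·4 = 20.
|Patch 1 ∪ Patch 2| = 54 − 20 = 34.00.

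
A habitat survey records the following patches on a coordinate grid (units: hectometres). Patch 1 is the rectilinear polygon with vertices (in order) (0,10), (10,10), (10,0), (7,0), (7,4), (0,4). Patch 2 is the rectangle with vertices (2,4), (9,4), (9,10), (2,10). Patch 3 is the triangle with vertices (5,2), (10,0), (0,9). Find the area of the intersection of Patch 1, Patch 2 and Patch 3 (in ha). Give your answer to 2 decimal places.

The intersection is the polygon with vertices (3.571,4), (2,6.2), (2,7.2), (5.556,4).
By the shoelace formula its area is 3.96.

3.96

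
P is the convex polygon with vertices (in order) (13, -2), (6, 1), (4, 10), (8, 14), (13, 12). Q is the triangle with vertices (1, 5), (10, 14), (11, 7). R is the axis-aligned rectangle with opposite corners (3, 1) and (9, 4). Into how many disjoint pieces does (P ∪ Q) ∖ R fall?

1

(P ∪ Q) ∖ R is a single connected region.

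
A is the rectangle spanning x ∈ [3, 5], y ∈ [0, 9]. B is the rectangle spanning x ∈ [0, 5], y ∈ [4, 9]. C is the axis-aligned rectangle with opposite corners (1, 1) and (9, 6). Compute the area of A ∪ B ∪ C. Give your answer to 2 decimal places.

By inclusion–exclusion:
Individual areas: |A| = 18, |B| = 25, |C| = 40.
|A∩B|: x∈[3,5], y∈[4,9] → 2·5 = 10.
|A∩C|: x∈[3,5], y∈[1,6] → 2·5 = 10.
|B∩C|: x∈[1,5], y∈[4,6] → 4·2 = 8.
|A∩B∩C| = 4.
|A ∪ B ∪ C| = 83 − 28 + 4 = 59.00.

59.00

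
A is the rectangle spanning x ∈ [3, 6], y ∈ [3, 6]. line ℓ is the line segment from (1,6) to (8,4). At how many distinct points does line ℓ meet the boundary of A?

2

The segment meets the boundary at (6,4.571), (3,5.429).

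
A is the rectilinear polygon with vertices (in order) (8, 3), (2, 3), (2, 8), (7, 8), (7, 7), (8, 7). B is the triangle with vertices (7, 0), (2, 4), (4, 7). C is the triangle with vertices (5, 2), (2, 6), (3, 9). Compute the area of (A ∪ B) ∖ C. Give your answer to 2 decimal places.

|A ∪ B| = 32.6964.
|(A ∪ B) ∩ C| = 6.1905.
|(A ∪ B) ∖ C| = 32.6964 − 6.1905 = 26.51.

26.51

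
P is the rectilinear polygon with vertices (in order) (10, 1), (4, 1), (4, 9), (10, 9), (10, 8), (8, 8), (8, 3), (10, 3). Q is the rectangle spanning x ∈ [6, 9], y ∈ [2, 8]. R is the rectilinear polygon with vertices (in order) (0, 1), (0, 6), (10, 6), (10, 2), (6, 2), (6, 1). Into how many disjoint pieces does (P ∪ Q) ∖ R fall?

(P ∪ Q) ∖ R splits into 2 disjoint pieces (area 16, area 4).

2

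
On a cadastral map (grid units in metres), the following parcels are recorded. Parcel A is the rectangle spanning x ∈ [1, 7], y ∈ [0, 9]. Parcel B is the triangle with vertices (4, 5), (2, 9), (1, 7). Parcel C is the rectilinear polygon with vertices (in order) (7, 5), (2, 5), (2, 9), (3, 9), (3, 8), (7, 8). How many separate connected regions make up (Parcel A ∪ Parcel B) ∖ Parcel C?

2

(Parcel A ∪ Parcel B) ∖ Parcel C splits into 2 disjoint pieces (area 4, area 34).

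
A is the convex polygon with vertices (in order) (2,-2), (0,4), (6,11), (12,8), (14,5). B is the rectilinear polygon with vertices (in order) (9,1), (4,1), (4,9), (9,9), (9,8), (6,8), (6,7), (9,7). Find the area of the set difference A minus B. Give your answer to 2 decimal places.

59.05

|A| = 95, |A∩B| = 35.9464.
|A ∖ B| = |A| − |A∩B| = 95 − 35.9464 = 59.05.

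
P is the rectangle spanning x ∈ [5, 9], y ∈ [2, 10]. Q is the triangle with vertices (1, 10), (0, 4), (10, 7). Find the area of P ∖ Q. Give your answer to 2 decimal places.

|P| = 32, |P∩Q| = 7.6.
|P ∖ Q| = |P| − |P∩Q| = 32 − 7.6 = 24.40.

24.40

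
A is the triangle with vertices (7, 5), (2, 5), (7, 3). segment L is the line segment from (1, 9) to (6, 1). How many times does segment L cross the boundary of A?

The segment meets the boundary at (4,4.2), (3.5,5).

2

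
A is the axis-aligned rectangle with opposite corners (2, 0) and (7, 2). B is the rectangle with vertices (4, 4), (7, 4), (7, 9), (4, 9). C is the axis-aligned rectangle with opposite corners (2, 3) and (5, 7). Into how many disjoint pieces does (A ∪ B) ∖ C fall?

2

(A ∪ B) ∖ C splits into 2 disjoint pieces (area 10, area 12).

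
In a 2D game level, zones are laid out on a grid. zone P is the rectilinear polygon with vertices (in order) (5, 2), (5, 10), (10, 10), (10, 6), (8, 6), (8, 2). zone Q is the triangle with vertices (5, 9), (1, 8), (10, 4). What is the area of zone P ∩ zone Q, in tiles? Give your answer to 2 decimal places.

The intersection is the polygon with vertices (5,9), (8,6), (8,4.889), (5,6.222).
By the shoelace formula its area is 5.83.

5.83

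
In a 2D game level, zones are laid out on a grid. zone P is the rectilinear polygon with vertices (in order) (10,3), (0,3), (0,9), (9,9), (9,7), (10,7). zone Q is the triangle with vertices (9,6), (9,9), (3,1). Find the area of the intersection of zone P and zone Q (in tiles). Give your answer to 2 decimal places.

8.10

The intersection is the polygon with vertices (4.5,3), (9,9), (9,7), (9,6), (5.4,3).
By the shoelace formula its area is 8.10.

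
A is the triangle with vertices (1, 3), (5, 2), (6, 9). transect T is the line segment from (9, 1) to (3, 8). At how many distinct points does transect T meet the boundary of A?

The segment meets the boundary at (4.099,6.718), (5.449,5.143).

2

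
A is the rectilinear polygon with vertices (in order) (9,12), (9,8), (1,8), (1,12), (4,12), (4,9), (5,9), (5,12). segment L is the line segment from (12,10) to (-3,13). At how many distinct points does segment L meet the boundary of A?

The segment meets the boundary at (2,12), (4,11.6), (9,10.6), (5,11.4).

4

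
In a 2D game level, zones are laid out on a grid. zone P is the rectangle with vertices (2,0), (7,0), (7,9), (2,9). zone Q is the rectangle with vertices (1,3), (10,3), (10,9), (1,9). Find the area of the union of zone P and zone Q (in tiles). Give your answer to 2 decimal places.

By inclusion–exclusion:
Individual areas: |zone P| = 45, |zone Q| = 54.
|zone P∩zone Q|: x∈[2,7], y∈[3,9] → 5·6 = 30.
|zone P ∪ zone Q| = 99 − 30 = 69.00.

69.00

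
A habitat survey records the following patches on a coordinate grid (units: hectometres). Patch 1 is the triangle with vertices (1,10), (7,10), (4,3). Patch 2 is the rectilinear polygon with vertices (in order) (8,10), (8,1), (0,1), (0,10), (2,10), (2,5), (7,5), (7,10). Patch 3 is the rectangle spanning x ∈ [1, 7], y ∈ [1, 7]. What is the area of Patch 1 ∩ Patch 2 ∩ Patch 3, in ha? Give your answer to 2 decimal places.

1.71

The intersection is the polygon with vertices (4.857,5), (4,3), (3.143,5).
By the shoelace formula its area is 1.71.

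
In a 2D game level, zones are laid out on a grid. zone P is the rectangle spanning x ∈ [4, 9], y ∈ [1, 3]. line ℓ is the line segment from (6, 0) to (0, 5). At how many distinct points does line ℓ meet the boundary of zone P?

2

The segment meets the boundary at (4,1.667), (4.8,1).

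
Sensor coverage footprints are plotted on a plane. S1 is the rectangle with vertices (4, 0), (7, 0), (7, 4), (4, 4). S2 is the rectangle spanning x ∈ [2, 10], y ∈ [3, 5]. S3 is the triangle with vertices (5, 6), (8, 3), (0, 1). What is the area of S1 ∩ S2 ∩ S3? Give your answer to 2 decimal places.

3.00

The intersection is the polygon with vertices (7,4), (7,3), (4,3), (4,4).
By the shoelace formula its area is 3.00.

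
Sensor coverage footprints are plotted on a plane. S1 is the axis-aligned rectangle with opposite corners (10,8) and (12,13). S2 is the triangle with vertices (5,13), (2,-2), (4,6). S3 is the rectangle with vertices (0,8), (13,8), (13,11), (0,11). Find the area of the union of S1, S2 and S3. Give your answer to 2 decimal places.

By inclusion–exclusion:
Individual areas: |S1| = 10, |S2| = 3, |S3| = 39.
|S1∩S2| = 0.
|S1∩S3|: x∈[10,12], y∈[8,11] → 2·3 = 6.
|S2∩S3| = 0.6.
|S1∩S2∩S3| = 0.
|S1 ∪ S2 ∪ S3| = 52 − 6.6 + 0 = 45.40.

45.40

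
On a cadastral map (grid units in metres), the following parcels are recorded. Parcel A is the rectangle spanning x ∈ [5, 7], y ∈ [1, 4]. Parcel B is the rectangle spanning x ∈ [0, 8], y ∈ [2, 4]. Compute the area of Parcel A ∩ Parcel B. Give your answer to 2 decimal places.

|Parcel A∩Parcel B|: x∈[5,7], y∈[2,4] → 2·2 = 4.

4.00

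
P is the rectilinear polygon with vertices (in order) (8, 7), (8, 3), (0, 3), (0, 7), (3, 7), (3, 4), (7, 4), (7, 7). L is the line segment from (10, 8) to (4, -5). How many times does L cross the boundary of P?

2

The segment meets the boundary at (7.692,3), (8,3.667).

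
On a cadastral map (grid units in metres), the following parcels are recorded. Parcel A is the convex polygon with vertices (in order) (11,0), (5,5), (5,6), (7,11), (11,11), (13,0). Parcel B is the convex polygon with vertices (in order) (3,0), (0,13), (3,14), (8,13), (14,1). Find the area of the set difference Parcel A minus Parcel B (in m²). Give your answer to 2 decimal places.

8.13

|Parcel A| = 57, |Parcel A∩Parcel B| = 48.8657.
|Parcel A ∖ Parcel B| = |Parcel A| − |Parcel A∩Parcel B| = 57 − 48.8657 = 8.13.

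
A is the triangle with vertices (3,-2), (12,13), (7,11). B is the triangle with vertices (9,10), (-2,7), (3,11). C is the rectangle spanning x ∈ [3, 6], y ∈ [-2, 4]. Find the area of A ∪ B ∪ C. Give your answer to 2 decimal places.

By inclusion–exclusion:
Individual areas: |A| = 28.5, |B| = 14.5, |C| = 18.
|A∩B| = 1.2149.
|A∩C| = 4.9615.
|B∩C| = 0.
|A∩B∩C| = 0.
|A ∪ B ∪ C| = 61 − 6.1764 + 0 = 54.82.

54.82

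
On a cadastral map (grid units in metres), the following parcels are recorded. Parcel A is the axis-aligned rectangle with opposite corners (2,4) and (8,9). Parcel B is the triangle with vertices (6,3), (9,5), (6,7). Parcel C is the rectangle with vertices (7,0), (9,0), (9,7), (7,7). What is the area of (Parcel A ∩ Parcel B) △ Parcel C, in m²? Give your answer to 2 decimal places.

|Parcel A ∩ Parcel B| = 4.5833.
|(Parcel A ∩ Parcel B) ∩ Parcel C| = 1.9167.
|(Parcel A ∩ Parcel B) △ Parcel C| = 4.5833 + 14 − 3.8333 = 14.75.

14.75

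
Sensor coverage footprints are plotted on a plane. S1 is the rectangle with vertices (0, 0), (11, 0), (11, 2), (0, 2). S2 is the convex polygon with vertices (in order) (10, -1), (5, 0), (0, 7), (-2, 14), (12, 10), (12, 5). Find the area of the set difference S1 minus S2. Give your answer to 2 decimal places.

9.24

|S1| = 22, |S1∩S2| = 12.7619.
|S1 ∖ S2| = |S1| − |S1∩S2| = 22 − 12.7619 = 9.24.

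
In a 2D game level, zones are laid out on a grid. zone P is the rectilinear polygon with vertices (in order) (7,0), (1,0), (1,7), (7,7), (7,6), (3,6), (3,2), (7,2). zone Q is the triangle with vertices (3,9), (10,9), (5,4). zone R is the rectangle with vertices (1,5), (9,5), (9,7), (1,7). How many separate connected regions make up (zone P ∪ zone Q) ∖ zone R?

3

(zone P ∪ zone Q) ∖ zone R splits into 3 disjoint pieces (area 18, area 11.2, area 0.7).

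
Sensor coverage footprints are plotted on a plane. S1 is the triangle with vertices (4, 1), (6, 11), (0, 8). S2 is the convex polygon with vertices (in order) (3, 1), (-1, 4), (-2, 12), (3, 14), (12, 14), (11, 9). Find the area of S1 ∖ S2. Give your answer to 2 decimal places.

|S1| = 27, |S1∩S2| = 26.6932.
|S1 ∖ S2| = |S1| − |S1∩S2| = 27 − 26.6932 = 0.31.

0.31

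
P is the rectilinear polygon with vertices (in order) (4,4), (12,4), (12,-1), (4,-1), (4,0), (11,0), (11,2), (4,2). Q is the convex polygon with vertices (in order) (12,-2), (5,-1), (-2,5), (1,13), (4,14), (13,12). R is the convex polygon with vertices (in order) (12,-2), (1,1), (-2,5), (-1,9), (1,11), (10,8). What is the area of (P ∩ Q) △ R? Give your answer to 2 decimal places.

100.57

|P ∩ Q| = 25.5714.
|(P ∩ Q) ∩ R| = 20.
|(P ∩ Q) △ R| = 25.5714 + 115 − 40 = 100.57.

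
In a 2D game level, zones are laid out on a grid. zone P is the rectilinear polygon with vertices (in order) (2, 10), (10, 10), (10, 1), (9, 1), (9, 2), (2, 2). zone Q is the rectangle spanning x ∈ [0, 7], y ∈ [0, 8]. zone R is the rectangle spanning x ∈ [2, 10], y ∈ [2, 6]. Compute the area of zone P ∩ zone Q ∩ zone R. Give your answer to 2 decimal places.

The intersection is the polygon with vertices (2,6), (7,6), (7,2), (2,2).
By the shoelace formula its area is 20.00.

20.00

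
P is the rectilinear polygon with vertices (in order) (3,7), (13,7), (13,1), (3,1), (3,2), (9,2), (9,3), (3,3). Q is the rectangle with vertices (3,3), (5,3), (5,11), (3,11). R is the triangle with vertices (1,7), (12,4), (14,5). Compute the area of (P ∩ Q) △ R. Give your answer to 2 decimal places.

|P ∩ Q| = 8.
|(P ∩ Q) ∩ R| = 0.7133.
|(P ∩ Q) △ R| = 8 + 8.5 − 1.4266 = 15.07.

15.07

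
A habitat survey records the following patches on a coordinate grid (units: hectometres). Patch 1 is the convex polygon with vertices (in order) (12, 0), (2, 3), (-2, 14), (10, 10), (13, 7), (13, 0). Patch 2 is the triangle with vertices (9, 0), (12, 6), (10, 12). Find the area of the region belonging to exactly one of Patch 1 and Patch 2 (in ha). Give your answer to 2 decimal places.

108.11

|Patch 1| = 120.5, |Patch 2| = 15, |Patch 1∩Patch 2| = 13.6947.
|Patch 1 △ Patch 2| = |Patch 1| + |Patch 2| − 2·|Patch 1∩Patch 2| = 120.5 + 15 − 27.3894 = 108.11.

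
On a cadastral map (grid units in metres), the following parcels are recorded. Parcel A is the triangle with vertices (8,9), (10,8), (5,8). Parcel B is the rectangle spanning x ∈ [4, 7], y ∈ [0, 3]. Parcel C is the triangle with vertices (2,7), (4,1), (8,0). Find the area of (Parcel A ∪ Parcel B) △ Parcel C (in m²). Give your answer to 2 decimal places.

11.13

|Parcel A ∪ Parcel B| = 11.5.
|(Parcel A ∪ Parcel B) ∩ Parcel C| = 5.6845.
|(Parcel A ∪ Parcel B) △ Parcel C| = 11.5 + 11 − 11.369 = 11.13.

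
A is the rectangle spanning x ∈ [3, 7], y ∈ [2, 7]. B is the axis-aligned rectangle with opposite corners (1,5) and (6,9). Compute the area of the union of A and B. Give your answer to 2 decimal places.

34.00

By inclusion–exclusion:
Individual areas: |A| = 20, |B| = 20.
|A∩B|: x∈[3,6], y∈[5,7] → 3·2 = 6.
|A ∪ B| = 40 − 6 = 34.00.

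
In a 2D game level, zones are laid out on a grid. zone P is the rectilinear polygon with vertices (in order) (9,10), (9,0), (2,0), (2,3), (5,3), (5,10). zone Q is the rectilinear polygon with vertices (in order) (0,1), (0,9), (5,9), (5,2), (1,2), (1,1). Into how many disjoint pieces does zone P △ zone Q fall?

1

zone P △ zone Q is a single connected region.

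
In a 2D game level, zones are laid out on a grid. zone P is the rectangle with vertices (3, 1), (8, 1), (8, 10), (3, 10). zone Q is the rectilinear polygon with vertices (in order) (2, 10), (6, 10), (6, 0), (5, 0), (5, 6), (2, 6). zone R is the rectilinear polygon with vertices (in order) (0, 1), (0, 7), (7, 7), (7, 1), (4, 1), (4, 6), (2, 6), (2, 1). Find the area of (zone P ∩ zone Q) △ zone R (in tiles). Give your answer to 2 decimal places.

33.00

|zone P ∩ zone Q| = 17.
|(zone P ∩ zone Q) ∩ zone R| = 8.
|(zone P ∩ zone Q) △ zone R| = 17 + 32 − 16 = 33.00.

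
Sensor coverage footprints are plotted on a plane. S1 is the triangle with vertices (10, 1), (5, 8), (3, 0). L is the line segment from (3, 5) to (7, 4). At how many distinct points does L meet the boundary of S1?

The segment meets the boundary at (4.176,4.706).

1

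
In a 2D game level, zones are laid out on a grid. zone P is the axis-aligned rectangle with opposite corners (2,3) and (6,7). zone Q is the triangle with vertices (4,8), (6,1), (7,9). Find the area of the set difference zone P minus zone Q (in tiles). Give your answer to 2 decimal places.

|zone P| = 16, |zone P∩zone Q| = 4.5714.
|zone P ∖ zone Q| = |zone P| − |zone P∩zone Q| = 16 − 4.5714 = 11.43.

11.43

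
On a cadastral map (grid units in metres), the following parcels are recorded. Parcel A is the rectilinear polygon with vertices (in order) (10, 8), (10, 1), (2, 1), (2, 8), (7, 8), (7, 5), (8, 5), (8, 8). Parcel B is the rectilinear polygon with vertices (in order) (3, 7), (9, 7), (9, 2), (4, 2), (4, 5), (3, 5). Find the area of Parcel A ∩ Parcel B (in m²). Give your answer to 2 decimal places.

25.00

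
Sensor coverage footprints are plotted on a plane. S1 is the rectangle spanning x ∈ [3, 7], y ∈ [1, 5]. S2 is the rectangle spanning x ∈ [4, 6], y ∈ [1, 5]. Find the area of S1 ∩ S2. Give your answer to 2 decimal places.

|S1∩S2|: x∈[4,6], y∈[1,5] → 2·4 = 8.

8.00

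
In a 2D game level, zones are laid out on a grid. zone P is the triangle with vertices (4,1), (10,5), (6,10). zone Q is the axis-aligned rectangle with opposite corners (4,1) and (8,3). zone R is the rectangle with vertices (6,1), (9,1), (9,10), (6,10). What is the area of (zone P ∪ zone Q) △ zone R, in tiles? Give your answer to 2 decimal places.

19.36

|zone P ∪ zone Q| = 28.4444.
|(zone P ∪ zone Q) ∩ zone R| = 18.0417.
|(zone P ∪ zone Q) △ zone R| = 28.4444 + 27 − 36.0833 = 19.36.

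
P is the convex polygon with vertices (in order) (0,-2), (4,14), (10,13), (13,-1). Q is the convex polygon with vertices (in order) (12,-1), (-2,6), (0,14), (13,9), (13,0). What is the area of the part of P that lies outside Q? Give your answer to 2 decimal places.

51.84

|P| = 142.5, |P∩Q| = 90.6631.
|P ∖ Q| = |P| − |P∩Q| = 142.5 − 90.6631 = 51.84.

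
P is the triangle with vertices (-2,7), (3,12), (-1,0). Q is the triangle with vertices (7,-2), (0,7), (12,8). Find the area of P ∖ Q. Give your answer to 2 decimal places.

19.12

|P| = 20, |P∩Q| = 0.8762.
|P ∖ Q| = |P| − |P∩Q| = 20 − 0.8762 = 19.12.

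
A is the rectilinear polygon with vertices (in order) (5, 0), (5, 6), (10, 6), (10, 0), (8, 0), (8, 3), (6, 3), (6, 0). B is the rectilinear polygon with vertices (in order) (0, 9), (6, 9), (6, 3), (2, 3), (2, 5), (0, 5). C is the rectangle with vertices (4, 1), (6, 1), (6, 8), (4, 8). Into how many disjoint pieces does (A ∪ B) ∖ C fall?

(A ∪ B) ∖ C splits into 3 disjoint pieces (area 22, area 18, area 1).

3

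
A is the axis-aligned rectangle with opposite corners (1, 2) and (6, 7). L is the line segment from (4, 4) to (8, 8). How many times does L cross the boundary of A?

1

The segment meets the boundary at (6,6).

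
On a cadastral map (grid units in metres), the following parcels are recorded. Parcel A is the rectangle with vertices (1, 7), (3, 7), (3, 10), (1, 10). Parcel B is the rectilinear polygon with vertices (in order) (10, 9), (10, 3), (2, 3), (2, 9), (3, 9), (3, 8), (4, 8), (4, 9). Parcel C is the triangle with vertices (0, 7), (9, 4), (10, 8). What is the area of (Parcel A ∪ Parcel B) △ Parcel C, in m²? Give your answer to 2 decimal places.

|Parcel A ∪ Parcel B| = 51.
|(Parcel A ∪ Parcel B) ∩ Parcel C| = 18.7833.
|(Parcel A ∪ Parcel B) △ Parcel C| = 51 + 19.5 − 37.5667 = 32.93.

32.93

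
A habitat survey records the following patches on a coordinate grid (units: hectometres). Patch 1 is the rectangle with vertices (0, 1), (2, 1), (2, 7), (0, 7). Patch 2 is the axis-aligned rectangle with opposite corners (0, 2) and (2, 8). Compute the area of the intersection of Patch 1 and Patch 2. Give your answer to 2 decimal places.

10.00

|Patch 1∩Patch 2|: x∈[0,2], y∈[2,7] → 2·5 = 10.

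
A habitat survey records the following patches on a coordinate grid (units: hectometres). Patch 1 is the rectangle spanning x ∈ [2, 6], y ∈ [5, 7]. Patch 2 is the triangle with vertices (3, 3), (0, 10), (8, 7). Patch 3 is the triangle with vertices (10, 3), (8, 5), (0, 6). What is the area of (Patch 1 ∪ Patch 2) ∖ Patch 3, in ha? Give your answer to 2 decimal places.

|Patch 1 ∪ Patch 2| = 23.6238.
|(Patch 1 ∪ Patch 2) ∩ Patch 3| = 2.2837.
|(Patch 1 ∪ Patch 2) ∖ Patch 3| = 23.6238 − 2.2837 = 21.34.

21.34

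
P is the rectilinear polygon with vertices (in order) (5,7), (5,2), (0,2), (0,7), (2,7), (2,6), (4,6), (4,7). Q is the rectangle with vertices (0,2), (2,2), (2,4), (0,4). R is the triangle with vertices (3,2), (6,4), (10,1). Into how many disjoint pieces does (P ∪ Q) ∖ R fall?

(P ∪ Q) ∖ R is a single connected region.

1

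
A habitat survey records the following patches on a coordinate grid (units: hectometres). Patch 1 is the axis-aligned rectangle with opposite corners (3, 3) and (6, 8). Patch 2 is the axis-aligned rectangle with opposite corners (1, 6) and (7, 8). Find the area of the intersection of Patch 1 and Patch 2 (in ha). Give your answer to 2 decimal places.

|Patch 1∩Patch 2|: x∈[3,6], y∈[6,8] → 3·2 = 6.

6.00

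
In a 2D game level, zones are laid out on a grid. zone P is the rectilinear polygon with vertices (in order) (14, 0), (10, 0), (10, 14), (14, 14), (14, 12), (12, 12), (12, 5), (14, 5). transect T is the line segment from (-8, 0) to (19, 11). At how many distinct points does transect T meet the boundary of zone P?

2

The segment meets the boundary at (12,8.148), (10,7.333).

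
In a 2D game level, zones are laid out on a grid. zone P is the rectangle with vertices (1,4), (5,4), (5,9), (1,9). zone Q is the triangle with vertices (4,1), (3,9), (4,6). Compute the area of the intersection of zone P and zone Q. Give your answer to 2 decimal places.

The intersection is the polygon with vertices (3.625,4), (3,9), (4,6), (4,4).
By the shoelace formula its area is 1.94.

1.94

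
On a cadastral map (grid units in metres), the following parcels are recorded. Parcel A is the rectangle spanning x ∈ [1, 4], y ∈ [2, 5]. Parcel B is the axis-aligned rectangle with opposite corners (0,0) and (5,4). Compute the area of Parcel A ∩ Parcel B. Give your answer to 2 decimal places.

|Parcel A∩Parcel B|: x∈[1,4], y∈[2,4] → 3·2 = 6.

6.00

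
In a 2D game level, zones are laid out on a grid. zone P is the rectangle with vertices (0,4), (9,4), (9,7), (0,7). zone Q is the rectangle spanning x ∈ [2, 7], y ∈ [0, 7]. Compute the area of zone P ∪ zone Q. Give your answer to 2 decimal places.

47.00

By inclusion–exclusion:
Individual areas: |zone P| = 27, |zone Q| = 35.
|zone P∩zone Q|: x∈[2,7], y∈[4,7] → 5·3 = 15.
|zone P ∪ zone Q| = 62 − 15 = 47.00.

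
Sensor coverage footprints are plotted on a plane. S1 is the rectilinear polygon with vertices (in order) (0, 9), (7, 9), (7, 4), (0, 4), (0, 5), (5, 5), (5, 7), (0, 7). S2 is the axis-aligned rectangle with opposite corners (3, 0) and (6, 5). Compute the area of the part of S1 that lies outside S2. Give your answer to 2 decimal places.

22.00

|S1| = 25, |S1∩S2| = 3.
|S1 ∖ S2| = |S1| − |S1∩S2| = 25 − 3 = 22.00.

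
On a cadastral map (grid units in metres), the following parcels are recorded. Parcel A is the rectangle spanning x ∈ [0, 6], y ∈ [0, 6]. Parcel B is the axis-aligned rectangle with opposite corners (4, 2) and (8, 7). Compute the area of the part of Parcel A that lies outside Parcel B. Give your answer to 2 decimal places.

28.00

|Parcel A∩Parcel B|: x∈[4,6], y∈[2,6] → 2·4 = 8.
|Parcel A| = 36.
|Parcel A ∖ Parcel B| = |Parcel A| − |Parcel A∩Parcel B| = 36 − 8 = 28.00.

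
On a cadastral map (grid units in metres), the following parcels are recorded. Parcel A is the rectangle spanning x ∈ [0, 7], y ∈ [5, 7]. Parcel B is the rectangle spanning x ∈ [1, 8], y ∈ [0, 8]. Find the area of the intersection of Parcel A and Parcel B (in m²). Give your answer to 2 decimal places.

|Parcel A∩Parcel B|: x∈[1,7], y∈[5,7] → 6·2 = 12.

12.00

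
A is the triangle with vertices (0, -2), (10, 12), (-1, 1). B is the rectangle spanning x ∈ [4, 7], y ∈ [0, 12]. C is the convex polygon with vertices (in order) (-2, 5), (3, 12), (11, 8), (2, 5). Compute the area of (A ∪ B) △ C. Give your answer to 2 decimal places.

67.05

|A ∪ B| = 52.6.
|(A ∪ B) ∩ C| = 14.7737.
|(A ∪ B) △ C| = 52.6 + 44 − 29.5474 = 67.05.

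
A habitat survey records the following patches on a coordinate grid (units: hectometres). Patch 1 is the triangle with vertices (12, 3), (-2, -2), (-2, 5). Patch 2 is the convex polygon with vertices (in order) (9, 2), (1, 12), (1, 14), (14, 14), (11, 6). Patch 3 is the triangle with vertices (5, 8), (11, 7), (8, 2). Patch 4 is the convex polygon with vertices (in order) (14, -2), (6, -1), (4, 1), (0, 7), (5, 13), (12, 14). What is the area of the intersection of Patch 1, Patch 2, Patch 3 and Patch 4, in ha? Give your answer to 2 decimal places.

The intersection is the polygon with vertices (8.868,3.447), (8.429,2.714), (7.71,3.613).
By the shoelace formula its area is 0.46.

0.46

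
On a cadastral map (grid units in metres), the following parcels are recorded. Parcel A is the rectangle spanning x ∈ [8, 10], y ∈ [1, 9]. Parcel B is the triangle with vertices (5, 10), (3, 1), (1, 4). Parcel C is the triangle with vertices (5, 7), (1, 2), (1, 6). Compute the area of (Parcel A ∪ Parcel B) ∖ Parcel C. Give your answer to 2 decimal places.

22.65

|Parcel A ∪ Parcel B| = 28.
|(Parcel A ∪ Parcel B) ∩ Parcel C| = 5.3469.
|(Parcel A ∪ Parcel B) ∖ Parcel C| = 28 − 5.3469 = 22.65.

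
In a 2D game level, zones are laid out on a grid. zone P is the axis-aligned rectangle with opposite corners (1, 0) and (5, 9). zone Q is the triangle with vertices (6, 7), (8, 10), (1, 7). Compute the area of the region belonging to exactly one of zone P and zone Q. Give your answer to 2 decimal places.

|zone P| = 36, |zone Q| = 7.5, |zone P∩zone Q| = 3.4286.
|zone P △ zone Q| = |zone P| + |zone Q| − 2·|zone P∩zone Q| = 36 + 7.5 − 6.8571 = 36.64.

36.64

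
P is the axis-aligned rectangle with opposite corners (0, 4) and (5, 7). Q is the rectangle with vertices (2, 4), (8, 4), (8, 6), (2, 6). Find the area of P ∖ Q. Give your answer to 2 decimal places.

|P∩Q|: x∈[2,5], y∈[4,6] → 3·2 = 6.
|P| = 15.
|P ∖ Q| = |P| − |P∩Q| = 15 − 6 = 9.00.

9.00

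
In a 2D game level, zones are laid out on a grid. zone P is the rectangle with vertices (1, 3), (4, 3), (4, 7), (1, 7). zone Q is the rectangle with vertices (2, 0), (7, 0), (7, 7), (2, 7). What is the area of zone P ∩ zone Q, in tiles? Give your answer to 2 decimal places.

8.00

|zone P∩zone Q|: x∈[2,4], y∈[3,7] → 2·4 = 8.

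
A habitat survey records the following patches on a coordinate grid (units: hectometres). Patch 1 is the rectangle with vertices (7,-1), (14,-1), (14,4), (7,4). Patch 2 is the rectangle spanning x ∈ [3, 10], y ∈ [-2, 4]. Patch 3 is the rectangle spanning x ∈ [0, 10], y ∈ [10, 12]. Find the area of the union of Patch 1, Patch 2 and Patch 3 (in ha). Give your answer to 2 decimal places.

82.00

By inclusion–exclusion:
Individual areas: |Patch 1| = 35, |Patch 2| = 42, |Patch 3| = 20.
|Patch 1∩Patch 2|: x∈[7,10], y∈[-1,4] → 3·5 = 15.
|Patch 1∩Patch 3| = 0 (no overlap).
|Patch 2∩Patch 3| = 0 (no overlap).
|Patch 1∩Patch 2∩Patch 3| = 0.
|Patch 1 ∪ Patch 2 ∪ Patch 3| = 97 − 15 + 0 = 82.00.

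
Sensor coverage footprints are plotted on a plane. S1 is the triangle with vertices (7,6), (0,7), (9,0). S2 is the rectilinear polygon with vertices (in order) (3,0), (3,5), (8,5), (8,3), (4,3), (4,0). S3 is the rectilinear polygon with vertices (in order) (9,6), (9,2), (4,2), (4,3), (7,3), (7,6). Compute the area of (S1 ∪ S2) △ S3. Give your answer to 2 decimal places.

27.36

|S1 ∪ S2| = 25.4524.
|(S1 ∪ S2) ∩ S3| = 4.5476.
|(S1 ∪ S2) △ S3| = 25.4524 + 11 − 9.0952 = 27.36.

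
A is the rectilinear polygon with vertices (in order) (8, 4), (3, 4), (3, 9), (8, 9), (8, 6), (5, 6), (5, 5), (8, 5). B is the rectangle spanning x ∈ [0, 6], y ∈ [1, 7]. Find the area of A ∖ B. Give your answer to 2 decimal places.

14.00

|A| = 22, |A∩B| = 8.
|A ∖ B| = |A| − |A∩B| = 22 − 8 = 14.00.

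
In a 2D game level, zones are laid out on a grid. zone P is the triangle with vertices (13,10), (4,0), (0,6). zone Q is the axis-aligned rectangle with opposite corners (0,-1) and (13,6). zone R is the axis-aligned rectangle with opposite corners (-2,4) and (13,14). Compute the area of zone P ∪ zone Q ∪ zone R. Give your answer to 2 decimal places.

215.00

By inclusion–exclusion:
Individual areas: |zone P| = 47, |zone Q| = 91, |zone R| = 150.
|zone P∩zone Q| = 28.2.
|zone P∩zone R| = 34.4667.
|zone Q∩zone R|: x∈[0,13], y∈[4,6] → 13·2 = 26.
|zone P∩zone Q∩zone R| = 15.6667.
|zone P ∪ zone Q ∪ zone R| = 288 − 88.6667 + 15.6667 = 215.00.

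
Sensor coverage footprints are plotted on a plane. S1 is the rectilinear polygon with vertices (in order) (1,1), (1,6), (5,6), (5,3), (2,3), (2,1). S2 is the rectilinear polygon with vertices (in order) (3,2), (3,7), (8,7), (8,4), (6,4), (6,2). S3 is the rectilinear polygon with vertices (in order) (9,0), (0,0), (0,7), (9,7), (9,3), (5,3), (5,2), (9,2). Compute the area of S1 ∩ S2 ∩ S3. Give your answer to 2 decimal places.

The intersection is the polygon with vertices (5,3), (3,3), (3,6), (5,6).
By the shoelace formula its area is 6.00.

6.00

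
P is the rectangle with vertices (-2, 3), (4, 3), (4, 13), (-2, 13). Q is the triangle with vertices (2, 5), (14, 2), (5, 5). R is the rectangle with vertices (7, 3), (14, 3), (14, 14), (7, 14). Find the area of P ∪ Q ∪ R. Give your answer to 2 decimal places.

139.46

By inclusion–exclusion:
Individual areas: |P| = 60, |Q| = 4.5, |R| = 77.
|P∩Q| = 0.5.
|P∩R| = 0 (no overlap).
|Q∩R| = 1.5417.
|P∩Q∩R| = 0.
|P ∪ Q ∪ R| = 141.5 − 2.0417 + 0 = 139.46.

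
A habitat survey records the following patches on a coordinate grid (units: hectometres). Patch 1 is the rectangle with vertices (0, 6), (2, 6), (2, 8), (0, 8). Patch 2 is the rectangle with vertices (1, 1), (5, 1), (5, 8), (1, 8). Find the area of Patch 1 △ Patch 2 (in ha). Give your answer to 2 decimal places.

|Patch 1∩Patch 2|: x∈[1,2], y∈[6,8] → 1·2 = 2.
|Patch 1 △ Patch 2| = |Patch 1| + |Patch 2| − 2·|Patch 1∩Patch 2| = 4 + 28 − 4 = 28.00.

28.00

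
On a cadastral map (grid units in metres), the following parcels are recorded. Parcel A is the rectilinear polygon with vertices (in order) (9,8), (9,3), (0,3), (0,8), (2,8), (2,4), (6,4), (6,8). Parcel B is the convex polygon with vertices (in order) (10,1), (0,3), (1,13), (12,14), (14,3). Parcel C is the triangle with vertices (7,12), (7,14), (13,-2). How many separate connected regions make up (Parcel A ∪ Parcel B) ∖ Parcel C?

2

(Parcel A ∪ Parcel B) ∖ Parcel C splits into 2 disjoint pieces (area 97.2099, area 43.9537).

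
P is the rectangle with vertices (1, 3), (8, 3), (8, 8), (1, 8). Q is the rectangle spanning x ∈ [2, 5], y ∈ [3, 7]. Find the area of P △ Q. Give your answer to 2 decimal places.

|P∩Q|: x∈[2,5], y∈[3,7] → 3·4 = 12.
|P △ Q| = |P| + |Q| − 2·|P∩Q| = 35 + 12 − 24 = 23.00.

23.00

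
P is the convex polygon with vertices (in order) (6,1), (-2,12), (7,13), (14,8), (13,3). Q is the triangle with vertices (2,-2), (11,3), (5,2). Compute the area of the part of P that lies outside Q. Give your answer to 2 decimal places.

|P| = 114.5, |P∩Q| = 4.1816.
|P ∖ Q| = |P| − |P∩Q| = 114.5 − 4.1816 = 110.32.

110.32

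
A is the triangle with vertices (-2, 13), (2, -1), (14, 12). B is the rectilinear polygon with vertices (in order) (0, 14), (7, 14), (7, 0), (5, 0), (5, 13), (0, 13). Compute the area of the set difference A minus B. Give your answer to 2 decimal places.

91.67

|A| = 110, |A∩B| = 18.3333.
|A ∖ B| = |A| − |A∩B| = 110 − 18.3333 = 91.67.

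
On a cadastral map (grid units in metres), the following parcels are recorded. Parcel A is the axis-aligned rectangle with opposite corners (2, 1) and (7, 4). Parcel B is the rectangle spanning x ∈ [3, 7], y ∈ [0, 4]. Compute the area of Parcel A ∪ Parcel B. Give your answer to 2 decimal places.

By inclusion–exclusion:
Individual areas: |Parcel A| = 15, |Parcel B| = 16.
|Parcel A∩Parcel B|: x∈[3,7], y∈[1,4] → 4·3 = 12.
|Parcel A ∪ Parcel B| = 31 − 12 = 19.00.

19.00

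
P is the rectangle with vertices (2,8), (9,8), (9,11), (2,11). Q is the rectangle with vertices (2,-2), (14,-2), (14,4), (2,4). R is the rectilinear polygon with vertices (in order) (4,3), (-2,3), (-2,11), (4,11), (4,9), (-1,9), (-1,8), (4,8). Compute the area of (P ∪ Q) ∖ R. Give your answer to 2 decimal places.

|P ∪ Q| = 93.
|(P ∪ Q) ∩ R| = 6.
|(P ∪ Q) ∖ R| = 93 − 6 = 87.00.

87.00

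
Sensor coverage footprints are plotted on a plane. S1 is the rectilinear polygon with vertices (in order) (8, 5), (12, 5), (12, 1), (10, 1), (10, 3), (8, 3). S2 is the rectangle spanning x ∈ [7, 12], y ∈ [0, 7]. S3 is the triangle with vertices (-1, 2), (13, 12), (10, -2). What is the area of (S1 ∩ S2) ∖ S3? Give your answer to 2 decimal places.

3.71

|S1 ∩ S2| = 12.
|(S1 ∩ S2) ∩ S3| = 8.2857.
|(S1 ∩ S2) ∖ S3| = 12 − 8.2857 = 3.71.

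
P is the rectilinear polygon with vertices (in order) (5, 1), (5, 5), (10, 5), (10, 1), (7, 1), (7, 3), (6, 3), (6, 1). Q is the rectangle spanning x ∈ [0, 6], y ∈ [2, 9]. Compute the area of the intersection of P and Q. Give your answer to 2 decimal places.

3.00

The intersection is the polygon with vertices (5,5), (6,5), (6,3), (6,2), (5,2).
By the shoelace formula its area is 3.00.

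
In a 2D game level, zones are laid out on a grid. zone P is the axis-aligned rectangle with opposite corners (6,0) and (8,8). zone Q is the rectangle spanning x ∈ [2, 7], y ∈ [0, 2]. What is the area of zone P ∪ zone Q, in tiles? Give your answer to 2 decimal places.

24.00

By inclusion–exclusion:
Individual areas: |zone P| = 16, |zone Q| = 10.
|zone P∩zone Q|: x∈[6,7], y∈[0,2] → 1·2 = 2.
|zone P ∪ zone Q| = 26 − 2 = 24.00.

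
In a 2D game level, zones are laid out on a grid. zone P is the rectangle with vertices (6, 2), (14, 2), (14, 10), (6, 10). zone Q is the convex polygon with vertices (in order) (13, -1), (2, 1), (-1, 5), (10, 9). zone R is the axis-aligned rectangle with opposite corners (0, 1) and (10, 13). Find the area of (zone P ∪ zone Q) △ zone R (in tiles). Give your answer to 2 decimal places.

99.44

|zone P ∪ zone Q| = 111.5591.
|(zone P ∪ zone Q) ∩ zone R| = 66.0606.
|(zone P ∪ zone Q) △ zone R| = 111.5591 + 120 − 132.1212 = 99.44.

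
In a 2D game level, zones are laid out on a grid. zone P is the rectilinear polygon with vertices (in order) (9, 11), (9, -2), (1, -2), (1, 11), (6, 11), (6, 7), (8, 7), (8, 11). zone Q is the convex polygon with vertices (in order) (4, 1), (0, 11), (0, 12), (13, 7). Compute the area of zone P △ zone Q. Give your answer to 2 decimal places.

|zone P| = 96, |zone Q| = 63.5, |zone P∩zone Q| = 47.9244.
|zone P △ zone Q| = |zone P| + |zone Q| − 2·|zone P∩zone Q| = 96 + 63.5 − 95.8487 = 63.65.

63.65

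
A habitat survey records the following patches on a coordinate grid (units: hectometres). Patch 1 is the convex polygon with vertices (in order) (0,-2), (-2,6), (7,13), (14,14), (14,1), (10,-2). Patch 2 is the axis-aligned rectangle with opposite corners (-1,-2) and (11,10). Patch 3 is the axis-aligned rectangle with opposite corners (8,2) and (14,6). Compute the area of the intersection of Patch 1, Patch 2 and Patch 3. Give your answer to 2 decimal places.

12.00

The intersection is the polygon with vertices (11,2), (8,2), (8,6), (11,6).
By the shoelace formula its area is 12.00.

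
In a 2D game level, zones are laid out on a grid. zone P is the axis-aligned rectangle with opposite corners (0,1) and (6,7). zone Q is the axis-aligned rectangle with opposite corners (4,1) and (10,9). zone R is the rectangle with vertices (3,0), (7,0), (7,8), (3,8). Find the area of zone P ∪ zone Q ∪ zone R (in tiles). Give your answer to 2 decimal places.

77.00

By inclusion–exclusion:
Individual areas: |zone P| = 36, |zone Q| = 48, |zone R| = 32.
|zone P∩zone Q|: x∈[4,6], y∈[1,7] → 2·6 = 12.
|zone P∩zone R|: x∈[3,6], y∈[1,7] → 3·6 = 18.
|zone Q∩zone R|: x∈[4,7], y∈[1,8] → 3·7 = 21.
|zone P∩zone Q∩zone R| = 12.
|zone P ∪ zone Q ∪ zone R| = 116 − 51 + 12 = 77.00.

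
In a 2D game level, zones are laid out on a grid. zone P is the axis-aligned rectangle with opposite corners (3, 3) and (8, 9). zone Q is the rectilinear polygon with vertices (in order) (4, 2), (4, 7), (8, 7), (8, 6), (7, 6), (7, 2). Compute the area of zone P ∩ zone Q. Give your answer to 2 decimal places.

13.00

The intersection is the polygon with vertices (8,6), (7,6), (7,3), (4,3), (4,7), (8,7).
By the shoelace formula its area is 13.00.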